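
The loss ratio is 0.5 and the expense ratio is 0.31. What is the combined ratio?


Combined ratio = loss ratio + expense ratio
= 0.5 + 0.31
= 0.81


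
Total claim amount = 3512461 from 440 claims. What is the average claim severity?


severity = total / number
= 3512461 / 440
= 7982.8659


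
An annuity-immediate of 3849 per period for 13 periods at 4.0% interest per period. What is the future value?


FV = PMT * ((1+i)^n - 1) / i
= 3849 * ((1.04)^13 - 1) / 0.04
= 3849 * (1.665074 - 1) / 0.04
= 63996.6982


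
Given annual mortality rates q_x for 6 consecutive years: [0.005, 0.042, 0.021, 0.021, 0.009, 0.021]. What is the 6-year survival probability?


p_k = 1 - q_k for each year
Survival = product of (1 - q_k)
= 0.995 * 0.958 * 0.979 * 0.979 * 0.991 * 0.979
= 0.8864


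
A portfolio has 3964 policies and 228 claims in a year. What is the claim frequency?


frequency = claims / policies
= 228 / 3964
= 0.0575


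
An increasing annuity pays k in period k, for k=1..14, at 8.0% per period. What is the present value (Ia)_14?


(Ia)_n = sum_{k=1}^{n} k * v^k, v = 1/(1+i)
v = 0.925926
Sum computed term by term:
(Ia)_14 = 51.7165


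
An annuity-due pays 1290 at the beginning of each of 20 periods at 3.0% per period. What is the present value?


PV_due = PMT * (1-(1+i)^(-n))/i * (1+i)
PV_immediate = 19191.9426
PV_due = 19191.9426 * 1.03
= 19767.7008


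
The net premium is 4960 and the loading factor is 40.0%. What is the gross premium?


Gross = net * (1 + loading)
= 4960 * (1 + 0.4)
= 4960 * 1.4
= 6944.0


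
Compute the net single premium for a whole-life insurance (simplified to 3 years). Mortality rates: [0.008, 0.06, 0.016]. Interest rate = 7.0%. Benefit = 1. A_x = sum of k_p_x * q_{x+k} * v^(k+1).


v = 0.934579
Year 0: k_p_x=1.0, q=0.008, term=0.007477
Year 1: k_p_x=0.992, q=0.06, term=0.051987
Year 2: k_p_x=0.93248, q=0.016, term=0.012179
A_x = 0.0716


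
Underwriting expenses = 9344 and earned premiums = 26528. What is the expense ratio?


Expense ratio = expenses / premiums
= 9344 / 26528
= 0.3522


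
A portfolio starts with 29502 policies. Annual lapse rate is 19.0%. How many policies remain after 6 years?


remaining = initial * (1 - lapse)^years
= 29502 * (1 - 0.19)^6
= 29502 * 0.28243
= 8332.2362


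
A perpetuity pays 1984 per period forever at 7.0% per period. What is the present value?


PV = PMT / i
= 1984 / 0.07
= 28342.8571


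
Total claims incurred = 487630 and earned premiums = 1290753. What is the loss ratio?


Loss ratio = claims / premiums
= 487630 / 1290753
= 0.3778


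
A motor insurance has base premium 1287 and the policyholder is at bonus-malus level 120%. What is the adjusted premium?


adjusted = base * BM_level / 100
= 1287 * 120 / 100
= 1287 * 1.2
= 1544.4


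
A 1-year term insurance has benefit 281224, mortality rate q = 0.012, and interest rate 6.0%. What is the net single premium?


NSP = benefit * q * v
v = 1/(1+i) = 0.943396
NSP = 281224 * 0.012 * 0.943396
= 3183.6679


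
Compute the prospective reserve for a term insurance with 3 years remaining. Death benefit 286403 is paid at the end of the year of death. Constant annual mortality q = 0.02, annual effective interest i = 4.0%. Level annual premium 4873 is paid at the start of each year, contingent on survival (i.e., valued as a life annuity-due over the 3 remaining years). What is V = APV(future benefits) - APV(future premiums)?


v = 1/(1+i) = 0.961538
APV(future benefits) per unit = sum_{k=0}^{2} k_p_x * q * v^(k+1) = 0.054428
APV(future benefits) = 286403 * 0.054428 = 15588.3176
Life annuity-due factor ä_{x:3} = sum_{k=0}^{2} k_p_x * v^k = 2.830251
APV(future premiums) = 4873 * 2.830251 = 13791.8155
V = 15588.3176 - 13791.8155
= 1796.5021


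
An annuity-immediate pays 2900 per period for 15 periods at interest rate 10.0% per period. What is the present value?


PV = PMT * (1 - (1+i)^(-n)) / i
= 2900 * (1 - (1+0.1)^(-15)) / 0.1
= 2900 * (1 - 0.239392) / 0.1
= 2900 * 7.60608
= 22057.6306


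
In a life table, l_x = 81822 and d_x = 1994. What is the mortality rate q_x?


q_x = d_x / l_x
= 1994 / 81822
= 0.0244


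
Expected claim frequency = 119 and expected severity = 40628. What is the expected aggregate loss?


E[S] = E[N] * E[X]
= 119 * 40628
= 4.8347e+06


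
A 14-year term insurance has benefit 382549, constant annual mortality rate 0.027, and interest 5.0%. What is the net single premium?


NSP = benefit * sum_{k=0}^{n-1} k_p_x * q * v^(k+1)
With constant q=0.027, v=0.952381
Sum = 0.229923
NSP = 382549 * 0.229923
= 87956.756


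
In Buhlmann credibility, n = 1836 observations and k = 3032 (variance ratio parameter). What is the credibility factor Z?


Z = n / (n + k)
= 1836 / (1836 + 3032)
= 1836 / 4868
= 0.3772


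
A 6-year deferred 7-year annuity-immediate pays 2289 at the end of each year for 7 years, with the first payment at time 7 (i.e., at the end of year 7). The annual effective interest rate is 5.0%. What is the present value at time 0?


PV at time 6 of the 7-year annuity-immediate:
a_n = 2289 * (1-(1+0.05)^(-7))/0.05 = 13245.0087
Discount back 6 years to time 0:
PV = 13245.0087 * (1+0.05)^(-6)
= 13245.0087 * 0.746215
= 9883.6294


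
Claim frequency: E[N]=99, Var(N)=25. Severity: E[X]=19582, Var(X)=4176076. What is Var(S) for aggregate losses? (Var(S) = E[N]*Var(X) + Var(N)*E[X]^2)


Var(S) = E[N]*Var(X) + Var(N)*E[X]^2
= 99*4176076 + 25*19582^2
= 413431524 + 9586368100
= 9.9998e+09


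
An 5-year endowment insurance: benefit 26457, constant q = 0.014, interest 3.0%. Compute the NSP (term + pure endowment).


Term component = 1650.8523
Pure endowment = 5_p_x * v^5 * benefit = 0.931933 * 0.862609 * 26457 = 21268.6071
NSP = 22919.4594


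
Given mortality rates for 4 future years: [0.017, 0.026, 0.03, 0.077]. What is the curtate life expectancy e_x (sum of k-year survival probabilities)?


e_x = sum_{k=1}^{n} k_p_x
k_p_x values:
  1_p_x = 0.983
  2_p_x = 0.957442
  3_p_x = 0.928719
  4_p_x = 0.857207
e_x = 3.7264


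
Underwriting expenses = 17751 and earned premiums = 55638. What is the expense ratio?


Expense ratio = expenses / premiums
= 17751 / 55638
= 0.319


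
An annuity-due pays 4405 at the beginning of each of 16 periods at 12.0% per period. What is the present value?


PV_due = PMT * (1-(1+i)^(-n))/i * (1+i)
PV_immediate = 30720.409
PV_due = 30720.409 * 1.12
= 34406.8581


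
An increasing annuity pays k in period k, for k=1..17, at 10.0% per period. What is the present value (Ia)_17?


(Ia)_n = sum_{k=1}^{n} k * v^k, v = 1/(1+i)
v = 0.909091
Sum computed term by term:
(Ia)_17 = 54.6035


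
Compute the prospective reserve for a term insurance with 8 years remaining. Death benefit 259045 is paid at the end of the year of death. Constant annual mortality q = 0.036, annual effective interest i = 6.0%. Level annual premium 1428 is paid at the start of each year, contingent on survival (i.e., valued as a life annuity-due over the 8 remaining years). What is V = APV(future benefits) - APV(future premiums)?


v = 1/(1+i) = 0.943396
APV(future benefits) per unit = sum_{k=0}^{7} k_p_x * q * v^(k+1) = 0.199531
APV(future benefits) = 259045 * 0.199531 = 51687.4853
Life annuity-due factor ä_{x:8} = sum_{k=0}^{7} k_p_x * v^k = 5.875077
APV(future premiums) = 1428 * 5.875077 = 8389.6098
V = 51687.4853 - 8389.6098
= 43297.8755


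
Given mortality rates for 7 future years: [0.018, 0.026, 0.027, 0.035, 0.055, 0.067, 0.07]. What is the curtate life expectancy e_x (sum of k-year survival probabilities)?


e_x = sum_{k=1}^{n} k_p_x
k_p_x values:
  1_p_x = 0.982
  2_p_x = 0.956468
  3_p_x = 0.930643
  4_p_x = 0.898071
  5_p_x = 0.848677
  6_p_x = 0.791816
  7_p_x = 0.736389
e_x = 6.1441


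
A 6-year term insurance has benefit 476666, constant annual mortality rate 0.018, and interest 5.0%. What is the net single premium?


NSP = benefit * sum_{k=0}^{n-1} k_p_x * q * v^(k+1)
With constant q=0.018, v=0.952381
Sum = 0.087574
NSP = 476666 * 0.087574
= 41743.5508


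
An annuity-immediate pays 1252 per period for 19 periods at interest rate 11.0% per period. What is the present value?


PV = PMT * (1 - (1+i)^(-n)) / i
= 1252 * (1 - (1+0.11)^(-19)) / 0.11
= 1252 * (1 - 0.137678) / 0.11
= 1252 * 7.839294
= 9814.7964


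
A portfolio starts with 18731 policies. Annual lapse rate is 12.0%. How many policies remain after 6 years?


remaining = initial * (1 - lapse)^years
= 18731 * (1 - 0.12)^6
= 18731 * 0.464404
= 8698.7529


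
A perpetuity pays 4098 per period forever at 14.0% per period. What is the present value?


PV = PMT / i
= 4098 / 0.14
= 29271.4286


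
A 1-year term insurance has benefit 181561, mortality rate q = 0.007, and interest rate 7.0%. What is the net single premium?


NSP = benefit * q * v
v = 1/(1+i) = 0.934579
NSP = 181561 * 0.007 * 0.934579
= 1187.7822


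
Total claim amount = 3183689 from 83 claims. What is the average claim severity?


severity = total / number
= 3183689 / 83
= 38357.6988


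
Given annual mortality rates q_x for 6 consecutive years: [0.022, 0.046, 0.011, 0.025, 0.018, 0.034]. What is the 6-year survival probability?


p_k = 1 - q_k for each year
Survival = product of (1 - q_k)
= 0.978 * 0.954 * 0.989 * 0.975 * 0.982 * 0.966
= 0.8534


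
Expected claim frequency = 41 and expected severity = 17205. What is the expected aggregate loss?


E[S] = E[N] * E[X]
= 41 * 17205
= 705405


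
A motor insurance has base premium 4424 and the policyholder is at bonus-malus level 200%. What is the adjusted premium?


adjusted = base * BM_level / 100
= 4424 * 200 / 100
= 4424 * 2.0
= 8848.0


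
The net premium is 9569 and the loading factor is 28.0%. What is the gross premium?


Gross = net * (1 + loading)
= 9569 * (1 + 0.28)
= 9569 * 1.28
= 12248.32


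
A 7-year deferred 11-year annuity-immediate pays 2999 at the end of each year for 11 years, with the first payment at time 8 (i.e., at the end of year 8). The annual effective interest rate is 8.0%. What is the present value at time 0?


PV at time 7 of the 11-year annuity-immediate:
a_n = 2999 * (1-(1+0.08)^(-11))/0.08 = 21409.7538
Discount back 7 years to time 0:
PV = 21409.7538 * (1+0.08)^(-7)
= 21409.7538 * 0.58349
= 12492.3857


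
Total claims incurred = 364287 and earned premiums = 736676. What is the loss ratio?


Loss ratio = claims / premiums
= 364287 / 736676
= 0.4945


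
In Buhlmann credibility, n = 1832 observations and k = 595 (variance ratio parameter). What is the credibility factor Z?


Z = n / (n + k)
= 1832 / (1832 + 595)
= 1832 / 2427
= 0.7548


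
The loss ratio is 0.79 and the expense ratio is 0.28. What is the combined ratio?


Combined ratio = loss ratio + expense ratio
= 0.79 + 0.28
= 1.07


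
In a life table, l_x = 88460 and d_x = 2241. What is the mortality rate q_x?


q_x = d_x / l_x
= 2241 / 88460
= 0.0253


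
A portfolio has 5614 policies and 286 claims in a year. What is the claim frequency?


frequency = claims / policies
= 286 / 5614
= 0.0509


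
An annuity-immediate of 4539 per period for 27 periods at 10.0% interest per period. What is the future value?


FV = PMT * ((1+i)^n - 1) / i
= 4539 * ((1.1)^27 - 1) / 0.1
= 4539 * (13.109994 - 1) / 0.1
= 549672.6364


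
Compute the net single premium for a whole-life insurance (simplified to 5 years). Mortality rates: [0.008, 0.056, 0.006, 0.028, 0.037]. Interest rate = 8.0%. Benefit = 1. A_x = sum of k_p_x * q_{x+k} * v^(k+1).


v = 0.925926
Year 0: k_p_x=1.0, q=0.008, term=0.007407
Year 1: k_p_x=0.992, q=0.056, term=0.047627
Year 2: k_p_x=0.936448, q=0.006, term=0.00446
Year 3: k_p_x=0.930829, q=0.028, term=0.019157
Year 4: k_p_x=0.904766, q=0.037, term=0.022783
A_x = 0.1014


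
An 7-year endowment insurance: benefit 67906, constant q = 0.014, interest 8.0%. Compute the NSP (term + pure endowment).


Term component = 4767.0257
Pure endowment = 7_p_x * v^7 * benefit = 0.906021 * 0.58349 * 67906 = 35898.8276
NSP = 40665.8533


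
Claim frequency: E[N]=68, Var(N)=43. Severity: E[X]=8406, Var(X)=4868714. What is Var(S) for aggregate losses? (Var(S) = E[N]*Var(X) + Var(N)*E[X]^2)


Var(S) = E[N]*Var(X) + Var(N)*E[X]^2
= 68*4868714 + 43*8406^2
= 331072552 + 3038415948
= 3.3695e+09


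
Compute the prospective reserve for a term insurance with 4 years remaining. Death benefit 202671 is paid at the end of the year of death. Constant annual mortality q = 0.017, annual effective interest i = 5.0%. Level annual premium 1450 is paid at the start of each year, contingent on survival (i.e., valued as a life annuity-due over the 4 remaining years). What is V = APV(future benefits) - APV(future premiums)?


v = 1/(1+i) = 0.952381
APV(future benefits) per unit = sum_{k=0}^{3} k_p_x * q * v^(k+1) = 0.058823
APV(future benefits) = 202671 * 0.058823 = 11921.665
Life annuity-due factor ä_{x:4} = sum_{k=0}^{3} k_p_x * v^k = 3.63317
APV(future premiums) = 1450 * 3.63317 = 5268.096
V = 11921.665 - 5268.096
= 6653.5689


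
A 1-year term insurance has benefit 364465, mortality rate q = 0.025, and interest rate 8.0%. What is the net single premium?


NSP = benefit * q * v
v = 1/(1+i) = 0.925926
NSP = 364465 * 0.025 * 0.925926
= 8436.6898


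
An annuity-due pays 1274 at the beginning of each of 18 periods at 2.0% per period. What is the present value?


PV_due = PMT * (1-(1+i)^(-n))/i * (1+i)
PV_immediate = 19099.8478
PV_due = 19099.8478 * 1.02
= 19481.8448


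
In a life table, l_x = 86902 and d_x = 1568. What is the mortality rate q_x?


q_x = d_x / l_x
= 1568 / 86902
= 0.018


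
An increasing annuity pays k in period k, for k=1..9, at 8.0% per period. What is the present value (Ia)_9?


(Ia)_n = sum_{k=1}^{n} k * v^k, v = 1/(1+i)
v = 0.925926
Sum computed term by term:
(Ia)_9 = 28.055


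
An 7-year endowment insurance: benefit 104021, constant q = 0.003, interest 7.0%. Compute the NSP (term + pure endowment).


Term component = 1668.0874
Pure endowment = 7_p_x * v^7 * benefit = 0.979188 * 0.62275 * 104021 = 63430.873
NSP = 65098.9604


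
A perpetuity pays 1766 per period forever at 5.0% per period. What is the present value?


PV = PMT / i
= 1766 / 0.05
= 35320.0


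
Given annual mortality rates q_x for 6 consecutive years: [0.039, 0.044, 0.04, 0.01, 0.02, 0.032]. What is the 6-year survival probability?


p_k = 1 - q_k for each year
Survival = product of (1 - q_k)
= 0.961 * 0.956 * 0.96 * 0.99 * 0.98 * 0.968
= 0.8283


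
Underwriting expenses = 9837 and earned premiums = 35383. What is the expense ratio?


Expense ratio = expenses / premiums
= 9837 / 35383
= 0.278


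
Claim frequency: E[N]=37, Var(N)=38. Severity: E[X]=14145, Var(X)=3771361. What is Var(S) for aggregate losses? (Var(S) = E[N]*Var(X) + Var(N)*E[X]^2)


Var(S) = E[N]*Var(X) + Var(N)*E[X]^2
= 37*3771361 + 38*14145^2
= 139540357 + 7603078950
= 7.7426e+09


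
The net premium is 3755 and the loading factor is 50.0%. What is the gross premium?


Gross = net * (1 + loading)
= 3755 * (1 + 0.5)
= 3755 * 1.5
= 5632.5


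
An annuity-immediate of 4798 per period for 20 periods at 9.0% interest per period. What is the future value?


FV = PMT * ((1+i)^n - 1) / i
= 4798 * ((1.09)^20 - 1) / 0.09
= 4798 * (5.604411 - 1) / 0.09
= 245466.254


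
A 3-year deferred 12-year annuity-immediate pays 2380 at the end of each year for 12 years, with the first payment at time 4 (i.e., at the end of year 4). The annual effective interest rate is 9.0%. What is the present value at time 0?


PV at time 3 of the 12-year annuity-immediate:
a_n = 2380 * (1-(1+0.09)^(-12))/0.09 = 17042.5262
Discount back 3 years to time 0:
PV = 17042.5262 * (1+0.09)^(-3)
= 17042.5262 * 0.772183
= 13159.9572


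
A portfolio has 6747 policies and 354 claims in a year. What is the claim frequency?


frequency = claims / policies
= 354 / 6747
= 0.0525


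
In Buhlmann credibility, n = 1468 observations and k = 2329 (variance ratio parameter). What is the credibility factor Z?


Z = n / (n + k)
= 1468 / (1468 + 2329)
= 1468 / 3797
= 0.3866


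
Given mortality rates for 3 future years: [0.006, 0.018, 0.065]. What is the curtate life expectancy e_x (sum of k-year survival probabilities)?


e_x = sum_{k=1}^{n} k_p_x
k_p_x values:
  1_p_x = 0.994
  2_p_x = 0.976108
  3_p_x = 0.912661
e_x = 2.8828


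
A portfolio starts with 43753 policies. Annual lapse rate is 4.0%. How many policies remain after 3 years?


remaining = initial * (1 - lapse)^years
= 43753 * (1 - 0.04)^3
= 43753 * 0.884736
= 38709.8542


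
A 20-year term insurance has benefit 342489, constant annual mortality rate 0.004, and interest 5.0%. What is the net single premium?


NSP = benefit * sum_{k=0}^{n-1} k_p_x * q * v^(k+1)
With constant q=0.004, v=0.952381
Sum = 0.048307
NSP = 342489 * 0.048307
= 16544.5773


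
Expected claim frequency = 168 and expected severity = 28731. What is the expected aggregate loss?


E[S] = E[N] * E[X]
= 168 * 28731
= 4.8268e+06


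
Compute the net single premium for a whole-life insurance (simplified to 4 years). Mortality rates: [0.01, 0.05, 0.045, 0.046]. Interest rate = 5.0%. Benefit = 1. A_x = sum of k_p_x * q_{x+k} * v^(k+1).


v = 0.952381
Year 0: k_p_x=1.0, q=0.01, term=0.009524
Year 1: k_p_x=0.99, q=0.05, term=0.044898
Year 2: k_p_x=0.9405, q=0.045, term=0.03656
Year 3: k_p_x=0.898177, q=0.046, term=0.033991
A_x = 0.125


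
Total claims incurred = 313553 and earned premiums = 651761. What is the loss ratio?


Loss ratio = claims / premiums
= 313553 / 651761
= 0.4811


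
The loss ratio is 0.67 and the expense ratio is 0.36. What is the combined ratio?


Combined ratio = loss ratio + expense ratio
= 0.67 + 0.36
= 1.03


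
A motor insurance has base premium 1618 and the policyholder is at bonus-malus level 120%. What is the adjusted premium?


adjusted = base * BM_level / 100
= 1618 * 120 / 100
= 1618 * 1.2
= 1941.6


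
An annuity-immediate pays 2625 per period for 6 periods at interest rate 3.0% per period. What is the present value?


PV = PMT * (1 - (1+i)^(-n)) / i
= 2625 * (1 - (1+0.03)^(-6)) / 0.03
= 2625 * (1 - 0.837484) / 0.03
= 2625 * 5.417191
= 14220.1275


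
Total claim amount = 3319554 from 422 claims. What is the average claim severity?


severity = total / number
= 3319554 / 422
= 7866.2417


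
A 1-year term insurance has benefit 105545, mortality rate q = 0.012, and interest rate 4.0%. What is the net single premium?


NSP = benefit * q * v
v = 1/(1+i) = 0.961538
NSP = 105545 * 0.012 * 0.961538
= 1217.8269


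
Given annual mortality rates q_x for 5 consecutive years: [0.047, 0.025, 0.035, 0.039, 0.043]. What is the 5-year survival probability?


p_k = 1 - q_k for each year
Survival = product of (1 - q_k)
= 0.953 * 0.975 * 0.965 * 0.961 * 0.957
= 0.8246


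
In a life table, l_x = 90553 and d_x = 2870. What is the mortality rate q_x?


q_x = d_x / l_x
= 2870 / 90553
= 0.0317


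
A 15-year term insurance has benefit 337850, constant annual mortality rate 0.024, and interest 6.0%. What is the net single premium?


NSP = benefit * sum_{k=0}^{n-1} k_p_x * q * v^(k+1)
With constant q=0.024, v=0.943396
Sum = 0.202903
NSP = 337850 * 0.202903
= 68550.6681


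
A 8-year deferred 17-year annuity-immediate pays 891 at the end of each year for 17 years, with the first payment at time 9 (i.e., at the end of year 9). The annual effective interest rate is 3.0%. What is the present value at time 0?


PV at time 8 of the 17-year annuity-immediate:
a_n = 891 * (1-(1+0.03)^(-17))/0.03 = 11731.0116
Discount back 8 years to time 0:
PV = 11731.0116 * (1+0.03)^(-8)
= 11731.0116 * 0.789409
= 9260.5689


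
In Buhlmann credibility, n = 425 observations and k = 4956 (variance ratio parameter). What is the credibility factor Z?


Z = n / (n + k)
= 425 / (425 + 4956)
= 425 / 5381
= 0.079


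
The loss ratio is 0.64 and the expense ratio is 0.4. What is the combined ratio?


Combined ratio = loss ratio + expense ratio
= 0.64 + 0.4
= 1.04


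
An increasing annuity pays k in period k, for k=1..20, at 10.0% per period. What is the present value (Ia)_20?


(Ia)_n = sum_{k=1}^{n} k * v^k, v = 1/(1+i)
v = 0.909091
Sum computed term by term:
(Ia)_20 = 63.9205


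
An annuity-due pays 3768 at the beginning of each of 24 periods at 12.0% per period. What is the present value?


PV_due = PMT * (1-(1+i)^(-n))/i * (1+i)
PV_immediate = 29331.302
PV_due = 29331.302 * 1.12
= 32851.0582


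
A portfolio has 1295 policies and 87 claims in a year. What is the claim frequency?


frequency = claims / policies
= 87 / 1295
= 0.0672


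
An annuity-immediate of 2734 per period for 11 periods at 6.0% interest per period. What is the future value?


FV = PMT * ((1+i)^n - 1) / i
= 2734 * ((1.06)^11 - 1) / 0.06
= 2734 * (1.898299 - 1) / 0.06
= 40932.471


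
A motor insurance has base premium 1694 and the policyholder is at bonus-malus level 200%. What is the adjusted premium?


adjusted = base * BM_level / 100
= 1694 * 200 / 100
= 1694 * 2.0
= 3388.0


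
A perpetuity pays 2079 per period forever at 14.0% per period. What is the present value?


PV = PMT / i
= 2079 / 0.14
= 14850.0


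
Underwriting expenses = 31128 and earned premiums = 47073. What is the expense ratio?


Expense ratio = expenses / premiums
= 31128 / 47073
= 0.6613


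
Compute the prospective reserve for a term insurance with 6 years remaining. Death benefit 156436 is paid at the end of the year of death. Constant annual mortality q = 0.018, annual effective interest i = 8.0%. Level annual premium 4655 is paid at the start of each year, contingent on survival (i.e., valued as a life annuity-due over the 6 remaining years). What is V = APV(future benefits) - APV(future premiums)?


v = 1/(1+i) = 0.925926
APV(future benefits) per unit = sum_{k=0}^{5} k_p_x * q * v^(k+1) = 0.079879
APV(future benefits) = 156436 * 0.079879 = 12496.0032
Life annuity-due factor ä_{x:6} = sum_{k=0}^{5} k_p_x * v^k = 4.79276
APV(future premiums) = 4655 * 4.79276 = 22310.2975
V = 12496.0032 - 22310.2975
= -9814.2943


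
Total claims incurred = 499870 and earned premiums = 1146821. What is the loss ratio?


Loss ratio = claims / premiums
= 499870 / 1146821
= 0.4359


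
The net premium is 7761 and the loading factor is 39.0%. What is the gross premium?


Gross = net * (1 + loading)
= 7761 * (1 + 0.39)
= 7761 * 1.39
= 10787.79


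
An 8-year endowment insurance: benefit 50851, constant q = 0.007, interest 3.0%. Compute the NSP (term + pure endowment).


Term component = 2440.9958
Pure endowment = 8_p_x * v^8 * benefit = 0.945353 * 0.789409 * 50851 = 37948.5939
NSP = 40389.5896


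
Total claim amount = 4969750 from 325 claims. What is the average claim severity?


severity = total / number
= 4969750 / 325
= 15291.5385


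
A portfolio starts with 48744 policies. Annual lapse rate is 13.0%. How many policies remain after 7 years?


remaining = initial * (1 - lapse)^years
= 48744 * (1 - 0.13)^7
= 48744 * 0.377255
= 18388.9077


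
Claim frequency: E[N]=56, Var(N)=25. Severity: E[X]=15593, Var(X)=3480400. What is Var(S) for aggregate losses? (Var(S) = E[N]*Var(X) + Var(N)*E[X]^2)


Var(S) = E[N]*Var(X) + Var(N)*E[X]^2
= 56*3480400 + 25*15593^2
= 194902400 + 6078541225
= 6.2734e+09


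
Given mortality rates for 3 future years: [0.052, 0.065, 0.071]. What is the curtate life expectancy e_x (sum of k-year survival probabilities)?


e_x = sum_{k=1}^{n} k_p_x
k_p_x values:
  1_p_x = 0.948
  2_p_x = 0.88638
  3_p_x = 0.823447
e_x = 2.6578


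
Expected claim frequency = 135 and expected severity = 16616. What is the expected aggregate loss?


E[S] = E[N] * E[X]
= 135 * 16616
= 2.2432e+06


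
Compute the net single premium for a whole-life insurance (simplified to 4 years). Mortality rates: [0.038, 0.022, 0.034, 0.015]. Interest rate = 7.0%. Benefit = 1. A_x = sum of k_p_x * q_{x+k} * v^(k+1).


v = 0.934579
Year 0: k_p_x=1.0, q=0.038, term=0.035514
Year 1: k_p_x=0.962, q=0.022, term=0.018485
Year 2: k_p_x=0.940836, q=0.034, term=0.026112
Year 3: k_p_x=0.908848, q=0.015, term=0.0104
A_x = 0.0905


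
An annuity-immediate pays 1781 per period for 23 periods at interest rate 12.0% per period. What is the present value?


PV = PMT * (1 - (1+i)^(-n)) / i
= 1781 * (1 - (1+0.12)^(-23)) / 0.12
= 1781 * (1 - 0.073788) / 0.12
= 1781 * 7.718434
= 13746.5304


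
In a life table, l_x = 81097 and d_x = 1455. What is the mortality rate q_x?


q_x = d_x / l_x
= 1455 / 81097
= 0.0179


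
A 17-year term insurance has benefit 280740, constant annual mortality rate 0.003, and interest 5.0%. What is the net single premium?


NSP = benefit * sum_{k=0}^{n-1} k_p_x * q * v^(k+1)
With constant q=0.003, v=0.952381
Sum = 0.033137
NSP = 280740 * 0.033137
= 9303.0087


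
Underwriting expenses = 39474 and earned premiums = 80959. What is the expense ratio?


Expense ratio = expenses / premiums
= 39474 / 80959
= 0.4876


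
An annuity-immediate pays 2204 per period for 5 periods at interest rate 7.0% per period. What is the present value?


PV = PMT * (1 - (1+i)^(-n)) / i
= 2204 * (1 - (1+0.07)^(-5)) / 0.07
= 2204 * (1 - 0.712986) / 0.07
= 2204 * 4.100197
= 9036.8351


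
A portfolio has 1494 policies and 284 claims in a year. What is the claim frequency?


frequency = claims / policies
= 284 / 1494
= 0.1901


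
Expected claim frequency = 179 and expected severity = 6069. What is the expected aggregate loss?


E[S] = E[N] * E[X]
= 179 * 6069
= 1.0864e+06


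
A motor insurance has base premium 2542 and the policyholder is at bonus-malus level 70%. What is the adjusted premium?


adjusted = base * BM_level / 100
= 2542 * 70 / 100
= 2542 * 0.7
= 1779.4


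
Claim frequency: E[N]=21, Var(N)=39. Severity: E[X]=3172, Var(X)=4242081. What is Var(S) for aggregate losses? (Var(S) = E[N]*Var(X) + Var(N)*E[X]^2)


Var(S) = E[N]*Var(X) + Var(N)*E[X]^2
= 21*4242081 + 39*3172^2
= 89083701 + 392401776
= 4.8149e+08


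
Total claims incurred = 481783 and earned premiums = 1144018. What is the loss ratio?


Loss ratio = claims / premiums
= 481783 / 1144018
= 0.4211


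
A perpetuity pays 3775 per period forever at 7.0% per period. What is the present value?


PV = PMT / i
= 3775 / 0.07
= 53928.5714


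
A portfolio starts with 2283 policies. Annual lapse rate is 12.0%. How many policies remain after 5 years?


remaining = initial * (1 - lapse)^years
= 2283 * (1 - 0.12)^5
= 2283 * 0.527732
= 1204.812


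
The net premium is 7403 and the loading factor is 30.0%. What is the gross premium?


Gross = net * (1 + loading)
= 7403 * (1 + 0.3)
= 7403 * 1.3
= 9623.9


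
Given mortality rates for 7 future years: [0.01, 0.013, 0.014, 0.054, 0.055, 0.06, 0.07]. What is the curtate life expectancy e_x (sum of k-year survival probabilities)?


e_x = sum_{k=1}^{n} k_p_x
k_p_x values:
  1_p_x = 0.99
  2_p_x = 0.97713
  3_p_x = 0.96345
  4_p_x = 0.911424
  5_p_x = 0.861296
  6_p_x = 0.809618
  7_p_x = 0.752945
e_x = 6.2659


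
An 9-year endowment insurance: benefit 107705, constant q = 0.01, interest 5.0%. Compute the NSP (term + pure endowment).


Term component = 7380.2812
Pure endowment = 9_p_x * v^9 * benefit = 0.913517 * 0.644609 * 107705 = 63423.3131
NSP = 70803.5942


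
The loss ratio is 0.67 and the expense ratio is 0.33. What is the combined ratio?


Combined ratio = loss ratio + expense ratio
= 0.67 + 0.33
= 1.0


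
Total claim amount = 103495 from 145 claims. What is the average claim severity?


severity = total / number
= 103495 / 145
= 713.7586


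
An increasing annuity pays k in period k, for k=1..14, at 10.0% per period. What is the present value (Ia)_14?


(Ia)_n = sum_{k=1}^{n} k * v^k, v = 1/(1+i)
v = 0.909091
Sum computed term by term:
(Ia)_14 = 44.1672


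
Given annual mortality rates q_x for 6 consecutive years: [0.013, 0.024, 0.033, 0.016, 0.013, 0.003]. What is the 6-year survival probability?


p_k = 1 - q_k for each year
Survival = product of (1 - q_k)
= 0.987 * 0.976 * 0.967 * 0.984 * 0.987 * 0.997
= 0.902


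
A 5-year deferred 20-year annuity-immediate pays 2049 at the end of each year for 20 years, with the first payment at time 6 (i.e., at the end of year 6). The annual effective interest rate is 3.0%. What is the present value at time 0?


PV at time 5 of the 20-year annuity-immediate:
a_n = 2049 * (1-(1+0.03)^(-20))/0.03 = 30483.946
Discount back 5 years to time 0:
PV = 30483.946 * (1+0.03)^(-5)
= 30483.946 * 0.862609
= 26295.7196


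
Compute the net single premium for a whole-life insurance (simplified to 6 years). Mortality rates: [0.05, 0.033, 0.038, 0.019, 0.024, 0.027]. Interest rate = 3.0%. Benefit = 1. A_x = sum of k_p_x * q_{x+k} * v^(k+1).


v = 0.970874
Year 0: k_p_x=1.0, q=0.05, term=0.048544
Year 1: k_p_x=0.95, q=0.033, term=0.02955
Year 2: k_p_x=0.91865, q=0.038, term=0.031946
Year 3: k_p_x=0.883741, q=0.019, term=0.014919
Year 4: k_p_x=0.86695, q=0.024, term=0.017948
Year 5: k_p_x=0.846143, q=0.027, term=0.019133
A_x = 0.162


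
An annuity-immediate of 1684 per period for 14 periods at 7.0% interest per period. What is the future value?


FV = PMT * ((1+i)^n - 1) / i
= 1684 * ((1.07)^14 - 1) / 0.07
= 1684 * (2.578534 - 1) / 0.07
= 37975.0216


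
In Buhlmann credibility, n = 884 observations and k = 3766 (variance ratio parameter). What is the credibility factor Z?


Z = n / (n + k)
= 884 / (884 + 3766)
= 884 / 4650
= 0.1901


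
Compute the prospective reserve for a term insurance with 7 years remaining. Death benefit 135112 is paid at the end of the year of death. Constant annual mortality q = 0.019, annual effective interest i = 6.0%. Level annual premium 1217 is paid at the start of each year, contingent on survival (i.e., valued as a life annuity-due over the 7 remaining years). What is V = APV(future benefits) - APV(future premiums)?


v = 1/(1+i) = 0.943396
APV(future benefits) per unit = sum_{k=0}^{6} k_p_x * q * v^(k+1) = 0.100654
APV(future benefits) = 135112 * 0.100654 = 13599.6154
Life annuity-due factor ä_{x:7} = sum_{k=0}^{6} k_p_x * v^k = 5.615455
APV(future premiums) = 1217 * 5.615455 = 6834.009
V = 13599.6154 - 6834.009
= 6765.6064


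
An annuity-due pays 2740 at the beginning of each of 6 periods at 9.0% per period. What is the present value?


PV_due = PMT * (1-(1+i)^(-n))/i * (1+i)
PV_immediate = 12291.4169
PV_due = 12291.4169 * 1.09
= 13397.6445


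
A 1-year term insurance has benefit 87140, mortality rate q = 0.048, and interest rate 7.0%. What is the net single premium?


NSP = benefit * q * v
v = 1/(1+i) = 0.934579
NSP = 87140 * 0.048 * 0.934579
= 3909.0841


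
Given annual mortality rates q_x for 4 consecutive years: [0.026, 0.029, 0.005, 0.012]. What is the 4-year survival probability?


p_k = 1 - q_k for each year
Survival = product of (1 - q_k)
= 0.974 * 0.971 * 0.995 * 0.988
= 0.9297


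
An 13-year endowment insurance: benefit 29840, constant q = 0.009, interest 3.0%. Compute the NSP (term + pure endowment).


Term component = 2716.9771
Pure endowment = 13_p_x * v^13 * benefit = 0.889114 * 0.680951 * 29840 = 18066.4326
NSP = 20783.4097


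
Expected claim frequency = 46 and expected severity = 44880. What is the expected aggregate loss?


E[S] = E[N] * E[X]
= 46 * 44880
= 2.0645e+06


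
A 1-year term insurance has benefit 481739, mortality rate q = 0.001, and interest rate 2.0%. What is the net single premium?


NSP = benefit * q * v
v = 1/(1+i) = 0.980392
NSP = 481739 * 0.001 * 0.980392
= 472.2931


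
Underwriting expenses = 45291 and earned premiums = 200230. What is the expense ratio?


Expense ratio = expenses / premiums
= 45291 / 200230
= 0.2262


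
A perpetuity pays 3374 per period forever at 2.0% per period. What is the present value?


PV = PMT / i
= 3374 / 0.02
= 168700.0


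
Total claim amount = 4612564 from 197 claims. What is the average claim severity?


severity = total / number
= 4612564 / 197
= 23414.0305


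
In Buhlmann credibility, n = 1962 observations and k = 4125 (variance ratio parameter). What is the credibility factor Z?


Z = n / (n + k)
= 1962 / (1962 + 4125)
= 1962 / 6087
= 0.3223


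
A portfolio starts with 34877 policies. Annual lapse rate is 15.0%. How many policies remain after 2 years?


remaining = initial * (1 - lapse)^years
= 34877 * (1 - 0.15)^2
= 34877 * 0.7225
= 25198.6325


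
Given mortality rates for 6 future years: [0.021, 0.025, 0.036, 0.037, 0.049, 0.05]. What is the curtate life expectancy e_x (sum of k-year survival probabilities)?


e_x = sum_{k=1}^{n} k_p_x
k_p_x values:
  1_p_x = 0.979
  2_p_x = 0.954525
  3_p_x = 0.920162
  4_p_x = 0.886116
  5_p_x = 0.842696
  6_p_x = 0.800562
e_x = 5.3831


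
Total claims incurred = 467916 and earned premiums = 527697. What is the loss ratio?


Loss ratio = claims / premiums
= 467916 / 527697
= 0.8867


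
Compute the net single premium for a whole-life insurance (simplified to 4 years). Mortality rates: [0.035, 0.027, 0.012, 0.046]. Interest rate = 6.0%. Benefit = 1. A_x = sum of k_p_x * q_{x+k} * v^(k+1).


v = 0.943396
Year 0: k_p_x=1.0, q=0.035, term=0.033019
Year 1: k_p_x=0.965, q=0.027, term=0.023189
Year 2: k_p_x=0.938945, q=0.012, term=0.00946
Year 3: k_p_x=0.927678, q=0.046, term=0.033801
A_x = 0.0995


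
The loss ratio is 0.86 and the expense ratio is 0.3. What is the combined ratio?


Combined ratio = loss ratio + expense ratio
= 0.86 + 0.3
= 1.16


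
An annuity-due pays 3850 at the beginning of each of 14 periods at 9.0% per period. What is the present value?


PV_due = PMT * (1-(1+i)^(-n))/i * (1+i)
PV_immediate = 29976.679
PV_due = 29976.679 * 1.09
= 32674.5801


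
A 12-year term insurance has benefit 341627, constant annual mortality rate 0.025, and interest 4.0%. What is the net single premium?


NSP = benefit * sum_{k=0}^{n-1} k_p_x * q * v^(k+1)
With constant q=0.025, v=0.961538
Sum = 0.207326
NSP = 341627 * 0.207326
= 70828.2659


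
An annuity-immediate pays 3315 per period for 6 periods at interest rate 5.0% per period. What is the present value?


PV = PMT * (1 - (1+i)^(-n)) / i
= 3315 * (1 - (1+0.05)^(-6)) / 0.05
= 3315 * (1 - 0.746215) / 0.05
= 3315 * 5.075692
= 16825.9192


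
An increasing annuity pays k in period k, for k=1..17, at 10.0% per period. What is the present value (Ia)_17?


(Ia)_n = sum_{k=1}^{n} k * v^k, v = 1/(1+i)
v = 0.909091
Sum computed term by term:
(Ia)_17 = 54.6035


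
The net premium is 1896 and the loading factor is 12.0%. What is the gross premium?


Gross = net * (1 + loading)
= 1896 * (1 + 0.12)
= 1896 * 1.12
= 2123.52


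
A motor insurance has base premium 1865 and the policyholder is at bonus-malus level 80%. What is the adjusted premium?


adjusted = base * BM_level / 100
= 1865 * 80 / 100
= 1865 * 0.8
= 1492.0


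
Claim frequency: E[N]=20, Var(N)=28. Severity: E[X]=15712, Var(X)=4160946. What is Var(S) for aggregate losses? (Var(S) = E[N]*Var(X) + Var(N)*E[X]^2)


Var(S) = E[N]*Var(X) + Var(N)*E[X]^2
= 20*4160946 + 28*15712^2
= 83218920 + 6912274432
= 6.9955e+09


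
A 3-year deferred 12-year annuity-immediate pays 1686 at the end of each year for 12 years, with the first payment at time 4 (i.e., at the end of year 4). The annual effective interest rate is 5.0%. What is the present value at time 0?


PV at time 3 of the 12-year annuity-immediate:
a_n = 1686 * (1-(1+0.05)^(-12))/0.05 = 14943.4423
Discount back 3 years to time 0:
PV = 14943.4423 * (1+0.05)^(-3)
= 14943.4423 * 0.863838
= 12908.7073


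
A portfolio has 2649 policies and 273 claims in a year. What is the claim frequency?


frequency = claims / policies
= 273 / 2649
= 0.1031


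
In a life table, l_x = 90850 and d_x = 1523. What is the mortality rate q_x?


q_x = d_x / l_x
= 1523 / 90850
= 0.0168


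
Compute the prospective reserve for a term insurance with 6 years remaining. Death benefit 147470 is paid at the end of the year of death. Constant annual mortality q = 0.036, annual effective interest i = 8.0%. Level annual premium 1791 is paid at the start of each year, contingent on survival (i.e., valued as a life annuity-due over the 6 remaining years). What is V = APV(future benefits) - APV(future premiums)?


v = 1/(1+i) = 0.925926
APV(future benefits) per unit = sum_{k=0}^{5} k_p_x * q * v^(k+1) = 0.153394
APV(future benefits) = 147470 * 0.153394 = 22620.9827
Life annuity-due factor ä_{x:6} = sum_{k=0}^{5} k_p_x * v^k = 4.601814
APV(future premiums) = 1791 * 4.601814 = 8241.8485
V = 22620.9827 - 8241.8485
= 14379.1342


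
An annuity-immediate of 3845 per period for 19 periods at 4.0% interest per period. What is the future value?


FV = PMT * ((1+i)^n - 1) / i
= 3845 * ((1.04)^19 - 1) / 0.04
= 3845 * (2.106849 - 1) / 0.04
= 106395.877


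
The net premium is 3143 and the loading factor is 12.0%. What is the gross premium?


Gross = net * (1 + loading)
= 3143 * (1 + 0.12)
= 3143 * 1.12
= 3520.16


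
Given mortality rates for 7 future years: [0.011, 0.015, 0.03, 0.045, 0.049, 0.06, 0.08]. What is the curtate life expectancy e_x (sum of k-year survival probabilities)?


e_x = sum_{k=1}^{n} k_p_x
k_p_x values:
  1_p_x = 0.989
  2_p_x = 0.974165
  3_p_x = 0.94494
  4_p_x = 0.902418
  5_p_x = 0.858199
  6_p_x = 0.806707
  7_p_x = 0.742171
e_x = 6.2176


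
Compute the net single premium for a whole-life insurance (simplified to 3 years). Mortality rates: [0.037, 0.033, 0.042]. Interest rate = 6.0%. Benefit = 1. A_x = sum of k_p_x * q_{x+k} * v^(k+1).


v = 0.943396
Year 0: k_p_x=1.0, q=0.037, term=0.034906
Year 1: k_p_x=0.963, q=0.033, term=0.028283
Year 2: k_p_x=0.931221, q=0.042, term=0.032839
A_x = 0.096


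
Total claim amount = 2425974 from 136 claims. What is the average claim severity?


severity = total / number
= 2425974 / 136
= 17838.0441


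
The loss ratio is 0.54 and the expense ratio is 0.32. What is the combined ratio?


Combined ratio = loss ratio + expense ratio
= 0.54 + 0.32
= 0.86


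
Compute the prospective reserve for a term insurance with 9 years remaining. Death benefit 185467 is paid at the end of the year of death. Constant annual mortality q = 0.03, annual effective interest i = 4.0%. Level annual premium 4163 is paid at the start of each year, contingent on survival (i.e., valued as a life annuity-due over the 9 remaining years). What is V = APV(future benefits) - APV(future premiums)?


v = 1/(1+i) = 0.961538
APV(future benefits) per unit = sum_{k=0}^{8} k_p_x * q * v^(k+1) = 0.199659
APV(future benefits) = 185467 * 0.199659 = 37030.2147
Life annuity-due factor ä_{x:9} = sum_{k=0}^{8} k_p_x * v^k = 6.921523
APV(future premiums) = 4163 * 6.921523 = 28814.3004
V = 37030.2147 - 28814.3004
= 8215.9144


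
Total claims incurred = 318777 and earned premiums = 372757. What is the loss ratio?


Loss ratio = claims / premiums
= 318777 / 372757
= 0.8552


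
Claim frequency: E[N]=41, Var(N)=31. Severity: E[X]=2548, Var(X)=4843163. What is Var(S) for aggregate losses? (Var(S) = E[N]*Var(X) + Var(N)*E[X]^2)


Var(S) = E[N]*Var(X) + Var(N)*E[X]^2
= 41*4843163 + 31*2548^2
= 198569683 + 201261424
= 3.9983e+08


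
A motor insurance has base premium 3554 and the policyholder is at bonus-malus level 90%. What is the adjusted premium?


adjusted = base * BM_level / 100
= 3554 * 90 / 100
= 3554 * 0.9
= 3198.6


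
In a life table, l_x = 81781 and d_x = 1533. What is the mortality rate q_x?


q_x = d_x / l_x
= 1533 / 81781
= 0.0187


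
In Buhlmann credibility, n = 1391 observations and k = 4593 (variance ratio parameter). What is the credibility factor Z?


Z = n / (n + k)
= 1391 / (1391 + 4593)
= 1391 / 5984
= 0.2325
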